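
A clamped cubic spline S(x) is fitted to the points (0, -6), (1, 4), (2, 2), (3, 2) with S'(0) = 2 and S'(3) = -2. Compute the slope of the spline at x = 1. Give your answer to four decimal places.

6.1333

With σ_i denoting the second derivative at x_i, h_i = 1, 1, 1, and Δ_i = (y_(i+1) − y_i)/h_i = 10, -2, 0:
  1·σ_0 + 4·σ_1 + 1·σ_2 = 6(Δ_1 - Δ_0) = -72
  1·σ_1 + 4·σ_2 + 1·σ_3 = 6(Δ_2 - Δ_1) = 12
Clamped end conditions give two more equations: 2h_0·σ_0 + h_0·σ_1 = 6(Δ_0 - S'(0)) = 48 and h_2·σ_2 + 2h_2·σ_3 = 6(S'(3) - Δ_2) = -12.
Solving: σ_0 = 596/15, σ_1 = -472/15, σ_2 = 212/15, σ_3 = -196/15.
On [1, 2], S'(x) = b_1 + 2c_1·(x - 1) + 3d_1·(x - 1)² with b_1 = Δ_1 - h_1(2σ_1 + σ_2)/6 = 92/15, c_1 = σ_1/2 = -236/15, d_1 = (σ_2 - σ_1)/(6h_1) = 38/5. So S'(1) = 92/15.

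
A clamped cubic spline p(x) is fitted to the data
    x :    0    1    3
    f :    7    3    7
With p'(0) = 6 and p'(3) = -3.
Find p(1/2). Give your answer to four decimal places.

Write σ_i for p''(x_i). With h_i = 1, 2 and divided differences Δ_i = -4, 2, the continuity of p' gives the tridiagonal system
  1·σ_0 + 6·σ_1 + 2·σ_2 = 6(Δ_1 - Δ_0) = 36
Clamped end conditions give two more equations: 2h_0·σ_0 + h_0·σ_1 = 6(Δ_0 - p'(0)) = -60 and h_1·σ_1 + 2h_1·σ_2 = 6(p'(3) - Δ_1) = -30.
Forward elimination and back-substitution give σ_0 = -39, σ_1 = 18, σ_2 = -33/2.
On [0, 1], p(x) = 7 + 6·x - 39/2·x² + 19/2·x³.
With x = 1/2: p(1/2) = 101/16.

6.3125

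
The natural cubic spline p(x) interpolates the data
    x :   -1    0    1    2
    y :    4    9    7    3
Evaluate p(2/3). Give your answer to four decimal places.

Put σ_i = p'' at the i-th knot. Here h = (1, 1, 1) and Δ = (5, -2, -4), so the interior equations h_(i-1)·σ_(i-1) + 2(h_(i-1)+h_i)·σ_i + h_i·σ_(i+1) = 6(Δ_i − Δ_(i-1)) read
  1·σ_0 + 4·σ_1 + 1·σ_2 = 6(Δ_1 - Δ_0) = -42
  1·σ_1 + 4·σ_2 + 1·σ_3 = 6(Δ_2 - Δ_1) = -12
Natural end conditions: σ_0 = σ_3 = 0.
Hence σ_0 = 0, σ_1 = -52/5, σ_2 = -2/5, σ_3 = 0.
On [0, 1], p(x) = 9 + 23/15·x - 26/5·x² + 5/3·x³.
With x = 2/3: p(2/3) = 3323/405.

8.2049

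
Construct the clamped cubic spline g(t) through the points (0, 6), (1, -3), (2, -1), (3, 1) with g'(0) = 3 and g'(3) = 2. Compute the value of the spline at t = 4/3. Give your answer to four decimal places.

Write M_i for g''(x_i). With h_i = 1, 1, 1 and divided differences Δ_i = -9, 2, 2, the continuity of g' gives the tridiagonal system
  1·M_0 + 4·M_1 + 1·M_2 = 6(Δ_1 - Δ_0) = 66
  1·M_1 + 4·M_2 + 1·M_3 = 6(Δ_2 - Δ_1) = 0
Clamped end conditions give two more equations: 2h_0·M_0 + h_0·M_1 = 6(Δ_0 - g'(0)) = -72 and h_2·M_2 + 2h_2·M_3 = 6(g'(3) - Δ_2) = 0.
Forward elimination and back-substitution give M_0 = -778/15, M_1 = 476/15, M_2 = -136/15, M_3 = 68/15.
On [1, 2], g(t) = -3 - 106/15·(t - 1) + 238/15·(t - 1)² - 34/5·(t - 1)³.
With (t - 1) = 1/3: g(4/3) = -173/45.

-3.8444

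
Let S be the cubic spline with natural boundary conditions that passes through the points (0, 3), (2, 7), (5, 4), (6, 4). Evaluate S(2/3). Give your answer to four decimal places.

Write M_i for S''(x_i). With h_i = 2, 3, 1 and divided differences Δ_i = 2, -1, 0, the continuity of S' gives the tridiagonal system
  2·M_0 + 10·M_1 + 3·M_2 = 6(Δ_1 - Δ_0) = -18
  3·M_1 + 8·M_2 + 1·M_3 = 6(Δ_2 - Δ_1) = 6
Natural end conditions: M_0 = M_3 = 0.
Hence M_0 = 0, M_1 = -162/71, M_2 = 114/71, M_3 = 0.
On [0, 2], S(x) = 3 + 196/71·x + 0·x² - 27/142·x³.
With x = 2/3: S(2/3) = 1019/213.

4.7840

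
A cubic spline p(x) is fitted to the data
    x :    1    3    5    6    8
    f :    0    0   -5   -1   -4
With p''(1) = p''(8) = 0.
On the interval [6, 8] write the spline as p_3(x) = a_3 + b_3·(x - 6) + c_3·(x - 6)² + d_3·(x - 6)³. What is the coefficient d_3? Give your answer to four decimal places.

With σ_i denoting the second derivative at x_i, h_i = 2, 2, 1, 2, and Δ_i = (y_(i+1) − y_i)/h_i = 0, -5/2, 4, -3/2:
  2·σ_0 + 8·σ_1 + 2·σ_2 = 6(Δ_1 - Δ_0) = -15
  2·σ_1 + 6·σ_2 + 1·σ_3 = 6(Δ_2 - Δ_1) = 39
  1·σ_2 + 6·σ_3 + 2·σ_4 = 6(Δ_3 - Δ_2) = -33
Natural end conditions: σ_0 = σ_4 = 0.
Solving: σ_0 = 0, σ_1 = -1059/256, σ_2 = 579/64, σ_3 = -897/128, σ_4 = 0.
On [6, 8], with p_3(x) = a_3 + b_3·(x - 6) + c_3·(x - 6)² + d_3·(x - 6)³: c_3 = σ_3/2 = -897/256, d_3 = (σ_4 - σ_3)/(6h_3) = 299/512, b_3 = Δ_3 - h_3(2σ_3 + σ_4)/6 = 203/64.

0.5840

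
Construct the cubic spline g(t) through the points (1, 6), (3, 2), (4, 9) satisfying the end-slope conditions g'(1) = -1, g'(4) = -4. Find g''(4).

-43

Let m_i = g''(x_i). Step sizes h_i = 2, 1; slopes of the chords Δ_i = (y_(i+1) - y_i)/h_i = -2, 7.
  2·m_0 + 6·m_1 + 1·m_2 = 6(Δ_1 - Δ_0) = 54
Clamped end conditions give two more equations: 2h_0·m_0 + h_0·m_1 = 6(Δ_0 - g'(1)) = -6 and h_1·m_1 + 2h_1·m_2 = 6(g'(4) - Δ_1) = -66.
Solving: m_0 = -23/2, m_1 = 20, m_2 = -43.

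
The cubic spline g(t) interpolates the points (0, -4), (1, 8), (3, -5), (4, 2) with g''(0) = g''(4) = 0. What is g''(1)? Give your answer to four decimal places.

Let M_i = g''(x_i). Step sizes h_i = 1, 2, 1; slopes of the chords Δ_i = (y_(i+1) - y_i)/h_i = 12, -13/2, 7.
  1·M_0 + 6·M_1 + 2·M_2 = 6(Δ_1 - Δ_0) = -111
  2·M_1 + 6·M_2 + 1·M_3 = 6(Δ_2 - Δ_1) = 81
Natural end conditions: M_0 = M_3 = 0.
Hence M_0 = 0, M_1 = -207/8, M_2 = 177/8, M_3 = 0.

-25.8750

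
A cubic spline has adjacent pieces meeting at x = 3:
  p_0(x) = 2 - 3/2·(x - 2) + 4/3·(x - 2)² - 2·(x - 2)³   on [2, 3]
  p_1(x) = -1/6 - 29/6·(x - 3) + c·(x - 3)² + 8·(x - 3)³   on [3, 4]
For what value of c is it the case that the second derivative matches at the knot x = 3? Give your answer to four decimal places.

-4.6667

p_0''(x) = 8/3 - 12·(x - 2), so p_0''(3) = -28/3. On the right, p_1''(3) = 2c, so c = -14/3.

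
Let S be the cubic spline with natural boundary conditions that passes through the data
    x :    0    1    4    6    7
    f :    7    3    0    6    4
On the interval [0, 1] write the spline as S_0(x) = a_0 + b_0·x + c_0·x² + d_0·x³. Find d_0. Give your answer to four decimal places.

0.1675

Put m_i = S'' at the i-th knot. Here h = (1, 3, 2, 1) and Δ = (-4, -1, 3, -2), so the interior equations h_(i-1)·m_(i-1) + 2(h_(i-1)+h_i)·m_i + h_i·m_(i+1) = 6(Δ_i − Δ_(i-1)) read
  1·m_0 + 8·m_1 + 3·m_2 = 6(Δ_1 - Δ_0) = 18
  3·m_1 + 10·m_2 + 2·m_3 = 6(Δ_2 - Δ_1) = 24
  2·m_2 + 6·m_3 + 1·m_4 = 6(Δ_3 - Δ_2) = -30
Natural end conditions: m_0 = m_4 = 0.
Hence m_0 = 0, m_1 = 198/197, m_2 = 654/197, m_3 = -1203/197, m_4 = 0.
On [0, 1], with S_0(x) = a_0 + b_0·x + c_0·x² + d_0·x³: c_0 = m_0/2 = 0, d_0 = (m_1 - m_0)/(6h_0) = 33/197, b_0 = Δ_0 - h_0(2m_0 + m_1)/6 = -821/197.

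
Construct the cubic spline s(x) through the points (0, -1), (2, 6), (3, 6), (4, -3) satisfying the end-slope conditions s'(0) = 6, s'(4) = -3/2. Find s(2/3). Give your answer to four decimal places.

Let M_i = s''(x_i). Step sizes h_i = 2, 1, 1; slopes of the chords Δ_i = (y_(i+1) - y_i)/h_i = 7/2, 0, -9.
  2·M_0 + 6·M_1 + 1·M_2 = 6(Δ_1 - Δ_0) = -21
  1·M_1 + 4·M_2 + 1·M_3 = 6(Δ_2 - Δ_1) = -54
Clamped end conditions give two more equations: 2h_0·M_0 + h_0·M_1 = 6(Δ_0 - s'(0)) = -15 and h_2·M_2 + 2h_2·M_3 = 6(s'(4) - Δ_2) = 45.
Solving the tridiagonal system: M_0 = -51/11, M_1 = 39/22, M_2 = -246/11, M_3 = 741/22.
On [0, 2], s(x) = -1 + 6·x - 51/22·x² + 47/88·x³.
With x = 2/3: s(2/3) = 632/297.

2.1279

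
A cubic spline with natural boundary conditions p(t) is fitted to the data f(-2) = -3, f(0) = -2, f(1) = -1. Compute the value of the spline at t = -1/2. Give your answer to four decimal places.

With m_i denoting the second derivative at x_i, h_i = 2, 1, and Δ_i = (y_(i+1) − y_i)/h_i = 1/2, 1:
  2·m_0 + 6·m_1 + 1·m_2 = 6(Δ_1 - Δ_0) = 3
Natural end conditions: m_0 = m_2 = 0.
Solving: m_0 = 0, m_1 = 1/2, m_2 = 0.
On [-2, 0], p(t) = -3 + 1/3·(t + 2) + 0·(t + 2)² + 1/24·(t + 2)³.
With (t + 2) = 3/2: p(-1/2) = -151/64.

-2.3594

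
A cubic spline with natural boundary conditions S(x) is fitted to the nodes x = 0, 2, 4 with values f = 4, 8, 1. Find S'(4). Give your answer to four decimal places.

Write M_i for S''(x_i). With h_i = 2, 2 and divided differences Δ_i = 2, -7/2, the continuity of S' gives the tridiagonal system
  2·M_0 + 8·M_1 + 2·M_2 = 6(Δ_1 - Δ_0) = -33
Natural end conditions: M_0 = M_2 = 0.
Solving: M_0 = 0, M_1 = -33/8, M_2 = 0.
On [2, 4], S'(x) = b_1 + 2c_1·(x - 2) + 3d_1·(x - 2)² with b_1 = Δ_1 - h_1(2M_1 + M_2)/6 = -3/4, c_1 = M_1/2 = -33/16, d_1 = (M_2 - M_1)/(6h_1) = 11/32. So S'(4) = -39/8.

-4.8750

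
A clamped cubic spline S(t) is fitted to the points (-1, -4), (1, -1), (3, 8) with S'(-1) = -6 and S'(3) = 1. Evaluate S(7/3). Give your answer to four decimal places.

6.2222

Put M_i = S'' at the i-th knot. Here h = (2, 2) and Δ = (3/2, 9/2), so the interior equations h_(i-1)·M_(i-1) + 2(h_(i-1)+h_i)·M_i + h_i·M_(i+1) = 6(Δ_i − Δ_(i-1)) read
  2·M_0 + 8·M_1 + 2·M_2 = 6(Δ_1 - Δ_0) = 18
Clamped end conditions give two more equations: 2h_0·M_0 + h_0·M_1 = 6(Δ_0 - S'(-1)) = 45 and h_1·M_1 + 2h_1·M_2 = 6(S'(3) - Δ_1) = -21.
Solving: M_0 = 43/4, M_1 = 1, M_2 = -23/4.
On [1, 3], S(t) = -1 + 23/4·(t - 1) + 1/2·(t - 1)² - 9/16·(t - 1)³.
With (t - 1) = 4/3: S(7/3) = 56/9.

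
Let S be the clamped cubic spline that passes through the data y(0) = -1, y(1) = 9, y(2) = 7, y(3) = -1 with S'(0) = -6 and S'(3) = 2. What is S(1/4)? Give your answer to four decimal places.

-0.7563

Let σ_i = S''(x_i). Step sizes h_i = 1, 1, 1; slopes of the chords Δ_i = (y_(i+1) - y_i)/h_i = 10, -2, -8.
  1·σ_0 + 4·σ_1 + 1·σ_2 = 6(Δ_1 - Δ_0) = -72
  1·σ_1 + 4·σ_2 + 1·σ_3 = 6(Δ_2 - Δ_1) = -36
Clamped end conditions give two more equations: 2h_0·σ_0 + h_0·σ_1 = 6(Δ_0 - S'(0)) = 96 and h_2·σ_2 + 2h_2·σ_3 = 6(S'(3) - Δ_2) = 60.
Hence σ_0 = 956/15, σ_1 = -472/15, σ_2 = -148/15, σ_3 = 524/15.
On [0, 1], S(t) = -1 - 6·t + 478/15·t² - 238/15·t³.
With t = 1/4: S(1/4) = -121/160.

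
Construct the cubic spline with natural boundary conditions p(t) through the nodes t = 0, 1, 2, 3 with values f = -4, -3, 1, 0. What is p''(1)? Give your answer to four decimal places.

6.8000

Write M_i for p''(x_i). With h_i = 1, 1, 1 and divided differences Δ_i = 1, 4, -1, the continuity of p' gives the tridiagonal system
  1·M_0 + 4·M_1 + 1·M_2 = 6(Δ_1 - Δ_0) = 18
  1·M_1 + 4·M_2 + 1·M_3 = 6(Δ_2 - Δ_1) = -30
Natural end conditions: M_0 = M_3 = 0.
Hence M_0 = 0, M_1 = 34/5, M_2 = -46/5, M_3 = 0.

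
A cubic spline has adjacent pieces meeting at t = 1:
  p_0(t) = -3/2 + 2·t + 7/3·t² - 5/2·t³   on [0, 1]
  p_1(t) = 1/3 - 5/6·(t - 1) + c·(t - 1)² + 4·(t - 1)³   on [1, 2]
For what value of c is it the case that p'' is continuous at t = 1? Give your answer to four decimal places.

-5.1667

p_0''(t) = 14/3 - 15·t, so p_0''(1) = -31/3. On the right, p_1''(1) = 2c, so c = -31/6.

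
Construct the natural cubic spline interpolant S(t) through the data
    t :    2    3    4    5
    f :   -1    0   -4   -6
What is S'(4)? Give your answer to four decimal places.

Let M_i = S''(x_i). Step sizes h_i = 1, 1, 1; slopes of the chords Δ_i = (y_(i+1) - y_i)/h_i = 1, -4, -2.
  1·M_0 + 4·M_1 + 1·M_2 = 6(Δ_1 - Δ_0) = -30
  1·M_1 + 4·M_2 + 1·M_3 = 6(Δ_2 - Δ_1) = 12
Natural end conditions: M_0 = M_3 = 0.
Forward elimination and back-substitution give M_0 = 0, M_1 = -44/5, M_2 = 26/5, M_3 = 0.
On [4, 5], S'(t) = b_2 + 2c_2·(t - 4) + 3d_2·(t - 4)² with b_2 = Δ_2 - h_2(2M_2 + M_3)/6 = -56/15, c_2 = M_2/2 = 13/5, d_2 = (M_3 - M_2)/(6h_2) = -13/15. So S'(4) = -56/15.

-3.7333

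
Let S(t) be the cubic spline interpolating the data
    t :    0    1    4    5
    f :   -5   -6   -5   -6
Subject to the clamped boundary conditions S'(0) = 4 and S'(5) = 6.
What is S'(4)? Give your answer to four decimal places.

-2.9841

Let m_i = S''(x_i). Step sizes h_i = 1, 3, 1; slopes of the chords Δ_i = (y_(i+1) - y_i)/h_i = -1, 1/3, -1.
  1·m_0 + 8·m_1 + 3·m_2 = 6(Δ_1 - Δ_0) = 8
  3·m_1 + 8·m_2 + 1·m_3 = 6(Δ_2 - Δ_1) = -8
Clamped end conditions give two more equations: 2h_0·m_0 + h_0·m_1 = 6(Δ_0 - S'(0)) = -30 and h_2·m_2 + 2h_2·m_3 = 6(S'(5) - Δ_2) = 42.
Solving the tridiagonal system: m_0 = -1118/63, m_1 = 346/63, m_2 = -382/63, m_3 = 1514/63.
On [4, 5], S'(t) = b_2 + 2c_2·(t - 4) + 3d_2·(t - 4)² with b_2 = Δ_2 - h_2(2m_2 + m_3)/6 = -188/63, c_2 = m_2/2 = -191/63, d_2 = (m_3 - m_2)/(6h_2) = 316/63. So S'(4) = -188/63.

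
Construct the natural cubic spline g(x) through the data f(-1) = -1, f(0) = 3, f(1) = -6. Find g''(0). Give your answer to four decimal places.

-19.5000

Write M_i for g''(x_i). With h_i = 1, 1 and divided differences Δ_i = 4, -9, the continuity of g' gives the tridiagonal system
  1·M_0 + 4·M_1 + 1·M_2 = 6(Δ_1 - Δ_0) = -78
Natural end conditions: M_0 = M_2 = 0.
Solving the tridiagonal system: M_0 = 0, M_1 = -39/2, M_2 = 0.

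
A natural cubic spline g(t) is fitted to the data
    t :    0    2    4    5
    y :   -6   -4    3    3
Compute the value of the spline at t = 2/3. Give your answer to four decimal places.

-5.9259

Put M_i = g'' at the i-th knot. Here h = (2, 2, 1) and Δ = (1, 7/2, 0), so the interior equations h_(i-1)·M_(i-1) + 2(h_(i-1)+h_i)·M_i + h_i·M_(i+1) = 6(Δ_i − Δ_(i-1)) read
  2·M_0 + 8·M_1 + 2·M_2 = 6(Δ_1 - Δ_0) = 15
  2·M_1 + 6·M_2 + 1·M_3 = 6(Δ_2 - Δ_1) = -21
Natural end conditions: M_0 = M_3 = 0.
Solving: M_0 = 0, M_1 = 3, M_2 = -9/2, M_3 = 0.
On [0, 2], g(t) = -6 + 0·t + 0·t² + 1/4·t³.
With t = 2/3: g(2/3) = -160/27.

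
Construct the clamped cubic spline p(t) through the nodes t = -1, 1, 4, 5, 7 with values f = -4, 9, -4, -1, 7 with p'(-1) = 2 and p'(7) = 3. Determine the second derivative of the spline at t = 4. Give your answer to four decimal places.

10.0539

With m_i denoting the second derivative at x_i, h_i = 2, 3, 1, 2, and Δ_i = (y_(i+1) − y_i)/h_i = 13/2, -13/3, 3, 4:
  2·m_0 + 10·m_1 + 3·m_2 = 6(Δ_1 - Δ_0) = -65
  3·m_1 + 8·m_2 + 1·m_3 = 6(Δ_2 - Δ_1) = 44
  1·m_2 + 6·m_3 + 2·m_4 = 6(Δ_3 - Δ_2) = 6
Clamped end conditions give two more equations: 2h_0·m_0 + h_0·m_1 = 6(Δ_0 - p'(-1)) = 27 and h_3·m_3 + 2h_3·m_4 = 6(p'(7) - Δ_3) = -6.
Solving the tridiagonal system: m_0 = 1739/136, m_1 = -821/68, m_2 = 2051/204, m_3 = -43/204, m_4 = -569/408.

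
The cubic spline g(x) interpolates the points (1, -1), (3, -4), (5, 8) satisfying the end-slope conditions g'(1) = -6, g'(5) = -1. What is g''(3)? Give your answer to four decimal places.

With m_i denoting the second derivative at x_i, h_i = 2, 2, and Δ_i = (y_(i+1) − y_i)/h_i = -3/2, 6:
  2·m_0 + 8·m_1 + 2·m_2 = 6(Δ_1 - Δ_0) = 45
Clamped end conditions give two more equations: 2h_0·m_0 + h_0·m_1 = 6(Δ_0 - g'(1)) = 27 and h_1·m_1 + 2h_1·m_2 = 6(g'(5) - Δ_1) = -42.
Hence m_0 = 19/8, m_1 = 35/4, m_2 = -119/8.

8.7500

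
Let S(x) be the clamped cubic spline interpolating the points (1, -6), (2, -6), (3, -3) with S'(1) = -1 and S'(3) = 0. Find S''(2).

Write M_i for S''(x_i). With h_i = 1, 1 and divided differences Δ_i = 0, 3, the continuity of S' gives the tridiagonal system
  1·M_0 + 4·M_1 + 1·M_2 = 6(Δ_1 - Δ_0) = 18
Clamped end conditions give two more equations: 2h_0·M_0 + h_0·M_1 = 6(Δ_0 - S'(1)) = 6 and h_1·M_1 + 2h_1·M_2 = 6(S'(3) - Δ_1) = -18.
Solving the tridiagonal system: M_0 = -1, M_1 = 8, M_2 = -13.

8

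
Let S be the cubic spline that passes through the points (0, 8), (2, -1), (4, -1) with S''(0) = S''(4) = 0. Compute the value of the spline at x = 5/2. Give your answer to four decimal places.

-1.7383

Let M_i = S''(x_i). Step sizes h_i = 2, 2; slopes of the chords Δ_i = (y_(i+1) - y_i)/h_i = -9/2, 0.
  2·M_0 + 8·M_1 + 2·M_2 = 6(Δ_1 - Δ_0) = 27
Natural end conditions: M_0 = M_2 = 0.
Forward elimination and back-substitution give M_0 = 0, M_1 = 27/8, M_2 = 0.
On [2, 4], S(x) = -1 - 9/4·(x - 2) + 27/16·(x - 2)² - 9/32·(x - 2)³.
With (x - 2) = 1/2: S(5/2) = -445/256.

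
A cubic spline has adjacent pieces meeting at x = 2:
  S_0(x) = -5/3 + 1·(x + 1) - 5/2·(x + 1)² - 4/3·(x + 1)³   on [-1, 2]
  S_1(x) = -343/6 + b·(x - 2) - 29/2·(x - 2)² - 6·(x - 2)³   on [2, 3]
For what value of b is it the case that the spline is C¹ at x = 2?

S_0'(x) = 1 - 5·(x + 1) - 4·(x + 1)², so S_0'(2) = -50. On the right, S_1'(2) = b, so b = -50.

-50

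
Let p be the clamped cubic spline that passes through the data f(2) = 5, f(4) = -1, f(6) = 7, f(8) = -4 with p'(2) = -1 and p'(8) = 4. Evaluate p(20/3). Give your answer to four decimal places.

Let σ_i = p''(x_i). Step sizes h_i = 2, 2, 2; slopes of the chords Δ_i = (y_(i+1) - y_i)/h_i = -3, 4, -11/2.
  2·σ_0 + 8·σ_1 + 2·σ_2 = 6(Δ_1 - Δ_0) = 42
  2·σ_1 + 8·σ_2 + 2·σ_3 = 6(Δ_2 - Δ_1) = -57
Clamped end conditions give two more equations: 2h_0·σ_0 + h_0·σ_1 = 6(Δ_0 - p'(2)) = -12 and h_2·σ_2 + 2h_2·σ_3 = 6(p'(8) - Δ_2) = 57.
Forward elimination and back-substitution give σ_0 = -259/30, σ_1 = 169/15, σ_2 = -463/30, σ_3 = 659/30.
On [6, 8], p(x) = 7 - 38/15·(x - 6) - 463/60·(x - 6)² + 187/60·(x - 6)³.
With (x - 6) = 2/3: p(20/3) = 1136/405.

2.8049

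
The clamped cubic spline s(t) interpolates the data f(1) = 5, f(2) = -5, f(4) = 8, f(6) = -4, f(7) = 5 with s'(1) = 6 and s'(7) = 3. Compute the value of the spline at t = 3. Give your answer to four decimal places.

-1.1051

With M_i denoting the second derivative at x_i, h_i = 1, 2, 2, 1, and Δ_i = (y_(i+1) − y_i)/h_i = -10, 13/2, -6, 9:
  1·M_0 + 6·M_1 + 2·M_2 = 6(Δ_1 - Δ_0) = 99
  2·M_1 + 8·M_2 + 2·M_3 = 6(Δ_2 - Δ_1) = -75
  2·M_2 + 6·M_3 + 1·M_4 = 6(Δ_3 - Δ_2) = 90
Clamped end conditions give two more equations: 2h_0·M_0 + h_0·M_1 = 6(Δ_0 - s'(1)) = -96 and h_3·M_3 + 2h_3·M_4 = 6(s'(7) - Δ_3) = -36.
Forward elimination and back-substitution give M_0 = -2905/44, M_1 = 793/22, M_2 = -205/8, M_3 = 637/22, M_4 = -1429/44.
On [2, 4], s(t) = -5 - 791/88·(t - 2) + 793/44·(t - 2)² - 1809/352·(t - 2)³.
With (t - 2) = 1: s(3) = -389/352.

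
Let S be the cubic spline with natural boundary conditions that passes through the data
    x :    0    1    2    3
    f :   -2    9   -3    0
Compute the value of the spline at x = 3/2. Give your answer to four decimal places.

3.6000

Write M_i for S''(x_i). With h_i = 1, 1, 1 and divided differences Δ_i = 11, -12, 3, the continuity of S' gives the tridiagonal system
  1·M_0 + 4·M_1 + 1·M_2 = 6(Δ_1 - Δ_0) = -138
  1·M_1 + 4·M_2 + 1·M_3 = 6(Δ_2 - Δ_1) = 90
Natural end conditions: M_0 = M_3 = 0.
Hence M_0 = 0, M_1 = -214/5, M_2 = 166/5, M_3 = 0.
On [1, 2], S(x) = 9 - 49/15·(x - 1) - 107/5·(x - 1)² + 38/3·(x - 1)³.
With (x - 1) = 1/2: S(3/2) = 18/5.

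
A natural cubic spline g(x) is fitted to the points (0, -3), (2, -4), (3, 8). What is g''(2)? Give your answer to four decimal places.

12.5000

Put σ_i = g'' at the i-th knot. Here h = (2, 1) and Δ = (-1/2, 12), so the interior equations h_(i-1)·σ_(i-1) + 2(h_(i-1)+h_i)·σ_i + h_i·σ_(i+1) = 6(Δ_i − Δ_(i-1)) read
  2·σ_0 + 6·σ_1 + 1·σ_2 = 6(Δ_1 - Δ_0) = 75
Natural end conditions: σ_0 = σ_2 = 0.
Solving: σ_0 = 0, σ_1 = 25/2, σ_2 = 0.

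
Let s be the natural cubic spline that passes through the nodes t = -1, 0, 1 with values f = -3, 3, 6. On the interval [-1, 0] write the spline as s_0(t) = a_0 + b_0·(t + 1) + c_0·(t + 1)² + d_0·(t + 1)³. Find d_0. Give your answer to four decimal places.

-0.7500

Put M_i = s'' at the i-th knot. Here h = (1, 1) and Δ = (6, 3), so the interior equations h_(i-1)·M_(i-1) + 2(h_(i-1)+h_i)·M_i + h_i·M_(i+1) = 6(Δ_i − Δ_(i-1)) read
  1·M_0 + 4·M_1 + 1·M_2 = 6(Δ_1 - Δ_0) = -18
Natural end conditions: M_0 = M_2 = 0.
Solving the tridiagonal system: M_0 = 0, M_1 = -9/2, M_2 = 0.
On [-1, 0], with s_0(t) = a_0 + b_0·(t + 1) + c_0·(t + 1)² + d_0·(t + 1)³: c_0 = M_0/2 = 0, d_0 = (M_1 - M_0)/(6h_0) = -3/4, b_0 = Δ_0 - h_0(2M_0 + M_1)/6 = 27/4.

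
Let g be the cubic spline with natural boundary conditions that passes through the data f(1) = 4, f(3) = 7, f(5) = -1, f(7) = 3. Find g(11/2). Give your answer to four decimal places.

Put M_i = g'' at the i-th knot. Here h = (2, 2, 2) and Δ = (3/2, -4, 2), so the interior equations h_(i-1)·M_(i-1) + 2(h_(i-1)+h_i)·M_i + h_i·M_(i+1) = 6(Δ_i − Δ_(i-1)) read
  2·M_0 + 8·M_1 + 2·M_2 = 6(Δ_1 - Δ_0) = -33
  2·M_1 + 8·M_2 + 2·M_3 = 6(Δ_2 - Δ_1) = 36
Natural end conditions: M_0 = M_3 = 0.
Hence M_0 = 0, M_1 = -28/5, M_2 = 59/10, M_3 = 0.
On [5, 7], g(x) = -1 - 29/15·(x - 5) + 59/20·(x - 5)² - 59/120·(x - 5)³.
With (x - 5) = 1/2: g(11/2) = -413/320.

-1.2906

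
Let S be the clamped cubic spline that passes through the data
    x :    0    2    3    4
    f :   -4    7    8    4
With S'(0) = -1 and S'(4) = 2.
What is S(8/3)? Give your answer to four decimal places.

Write σ_i for S''(x_i). With h_i = 2, 1, 1 and divided differences Δ_i = 11/2, 1, -4, the continuity of S' gives the tridiagonal system
  2·σ_0 + 6·σ_1 + 1·σ_2 = 6(Δ_1 - Δ_0) = -27
  1·σ_1 + 4·σ_2 + 1·σ_3 = 6(Δ_2 - Δ_1) = -30
Clamped end conditions give two more equations: 2h_0·σ_0 + h_0·σ_1 = 6(Δ_0 - S'(0)) = 39 and h_2·σ_2 + 2h_2·σ_3 = 6(S'(4) - Δ_2) = 36.
Solving the tridiagonal system: σ_0 = 291/22, σ_1 = -153/22, σ_2 = -129/11, σ_3 = 525/22.
On [2, 3], S(x) = 7 + 58/11·(x - 2) - 153/44·(x - 2)² - 35/44·(x - 2)³.
With (x - 2) = 2/3: S(8/3) = 2594/297.

8.7340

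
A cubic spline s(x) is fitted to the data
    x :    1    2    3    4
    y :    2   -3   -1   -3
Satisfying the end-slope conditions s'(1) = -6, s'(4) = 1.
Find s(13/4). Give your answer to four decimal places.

-1.3688

Let m_i = s''(x_i). Step sizes h_i = 1, 1, 1; slopes of the chords Δ_i = (y_(i+1) - y_i)/h_i = -5, 2, -2.
  1·m_0 + 4·m_1 + 1·m_2 = 6(Δ_1 - Δ_0) = 42
  1·m_1 + 4·m_2 + 1·m_3 = 6(Δ_2 - Δ_1) = -24
Clamped end conditions give two more equations: 2h_0·m_0 + h_0·m_1 = 6(Δ_0 - s'(1)) = 6 and h_2·m_2 + 2h_2·m_3 = 6(s'(4) - Δ_2) = 18.
Solving the tridiagonal system: m_0 = -68/15, m_1 = 226/15, m_2 = -206/15, m_3 = 238/15.
On [3, 4], s(x) = -1 - 1/15·(x - 3) - 103/15·(x - 3)² + 74/15·(x - 3)³.
With (x - 3) = 1/4: s(13/4) = -219/160.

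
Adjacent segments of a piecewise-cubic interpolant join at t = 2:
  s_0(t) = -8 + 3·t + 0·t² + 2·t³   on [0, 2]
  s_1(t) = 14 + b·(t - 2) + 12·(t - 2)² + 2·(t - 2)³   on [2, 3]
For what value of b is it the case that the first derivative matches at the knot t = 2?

s_0'(t) = 3 + 0·t + 6·t², so s_0'(2) = 27. On the right, s_1'(2) = b, so b = 27.

27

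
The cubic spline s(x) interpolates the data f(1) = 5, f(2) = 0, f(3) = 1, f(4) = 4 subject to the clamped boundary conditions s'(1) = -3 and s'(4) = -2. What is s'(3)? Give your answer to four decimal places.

4.3333

Let m_i = s''(x_i). Step sizes h_i = 1, 1, 1; slopes of the chords Δ_i = (y_(i+1) - y_i)/h_i = -5, 1, 3.
  1·m_0 + 4·m_1 + 1·m_2 = 6(Δ_1 - Δ_0) = 36
  1·m_1 + 4·m_2 + 1·m_3 = 6(Δ_2 - Δ_1) = 12
Clamped end conditions give two more equations: 2h_0·m_0 + h_0·m_1 = 6(Δ_0 - s'(1)) = -12 and h_2·m_2 + 2h_2·m_3 = 6(s'(4) - Δ_2) = -30.
Forward elimination and back-substitution give m_0 = -34/3, m_1 = 32/3, m_2 = 14/3, m_3 = -52/3.
On [3, 4], s'(x) = b_2 + 2c_2·(x - 3) + 3d_2·(x - 3)² with b_2 = Δ_2 - h_2(2m_2 + m_3)/6 = 13/3, c_2 = m_2/2 = 7/3, d_2 = (m_3 - m_2)/(6h_2) = -11/3. So s'(3) = 13/3.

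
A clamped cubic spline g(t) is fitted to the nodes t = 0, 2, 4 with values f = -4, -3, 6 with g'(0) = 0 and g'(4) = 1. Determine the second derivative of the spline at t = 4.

-8

Put σ_i = g'' at the i-th knot. Here h = (2, 2) and Δ = (1/2, 9/2), so the interior equations h_(i-1)·σ_(i-1) + 2(h_(i-1)+h_i)·σ_i + h_i·σ_(i+1) = 6(Δ_i − Δ_(i-1)) read
  2·σ_0 + 8·σ_1 + 2·σ_2 = 6(Δ_1 - Δ_0) = 24
Clamped end conditions give two more equations: 2h_0·σ_0 + h_0·σ_1 = 6(Δ_0 - g'(0)) = 3 and h_1·σ_1 + 2h_1·σ_2 = 6(g'(4) - Δ_1) = -21.
Solving: σ_0 = -2, σ_1 = 11/2, σ_2 = -8.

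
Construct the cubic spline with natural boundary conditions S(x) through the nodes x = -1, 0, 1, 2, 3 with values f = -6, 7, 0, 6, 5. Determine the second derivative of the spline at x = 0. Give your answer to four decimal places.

-38.4643

Write M_i for S''(x_i). With h_i = 1, 1, 1, 1 and divided differences Δ_i = 13, -7, 6, -1, the continuity of S' gives the tridiagonal system
  1·M_0 + 4·M_1 + 1·M_2 = 6(Δ_1 - Δ_0) = -120
  1·M_1 + 4·M_2 + 1·M_3 = 6(Δ_2 - Δ_1) = 78
  1·M_2 + 4·M_3 + 1·M_4 = 6(Δ_3 - Δ_2) = -42
Natural end conditions: M_0 = M_4 = 0.
Forward elimination and back-substitution give M_0 = 0, M_1 = -1077/28, M_2 = 237/7, M_3 = -531/28, M_4 = 0.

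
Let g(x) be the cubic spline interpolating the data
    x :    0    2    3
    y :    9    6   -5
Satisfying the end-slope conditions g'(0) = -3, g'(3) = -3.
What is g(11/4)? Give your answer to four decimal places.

Let M_i = g''(x_i). Step sizes h_i = 2, 1; slopes of the chords Δ_i = (y_(i+1) - y_i)/h_i = -3/2, -11.
  2·M_0 + 6·M_1 + 1·M_2 = 6(Δ_1 - Δ_0) = -57
Clamped end conditions give two more equations: 2h_0·M_0 + h_0·M_1 = 6(Δ_0 - g'(0)) = 9 and h_1·M_1 + 2h_1·M_2 = 6(g'(3) - Δ_1) = 48.
Forward elimination and back-substitution give M_0 = 47/4, M_1 = -19, M_2 = 67/2.
On [2, 3], g(x) = 6 - 41/4·(x - 2) - 19/2·(x - 2)² + 35/4·(x - 2)³.
With (x - 2) = 3/4: g(11/4) = -855/256.

-3.3398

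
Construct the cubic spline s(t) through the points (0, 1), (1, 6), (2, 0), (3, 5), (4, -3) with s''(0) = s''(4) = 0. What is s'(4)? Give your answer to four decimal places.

Write σ_i for s''(x_i). With h_i = 1, 1, 1, 1 and divided differences Δ_i = 5, -6, 5, -8, the continuity of s' gives the tridiagonal system
  1·σ_0 + 4·σ_1 + 1·σ_2 = 6(Δ_1 - Δ_0) = -66
  1·σ_1 + 4·σ_2 + 1·σ_3 = 6(Δ_2 - Δ_1) = 66
  1·σ_2 + 4·σ_3 + 1·σ_4 = 6(Δ_3 - Δ_2) = -78
Natural end conditions: σ_0 = σ_4 = 0.
Solving: σ_0 = 0, σ_1 = -333/14, σ_2 = 204/7, σ_3 = -375/14, σ_4 = 0.
On [3, 4], s'(t) = b_3 + 2c_3·(t - 3) + 3d_3·(t - 3)² with b_3 = Δ_3 - h_3(2σ_3 + σ_4)/6 = 13/14, c_3 = σ_3/2 = -375/28, d_3 = (σ_4 - σ_3)/(6h_3) = 125/28. So s'(4) = -349/28.

-12.4643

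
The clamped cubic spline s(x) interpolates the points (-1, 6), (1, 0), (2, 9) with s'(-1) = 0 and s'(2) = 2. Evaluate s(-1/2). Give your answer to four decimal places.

With M_i denoting the second derivative at x_i, h_i = 2, 1, and Δ_i = (y_(i+1) − y_i)/h_i = -3, 9:
  2·M_0 + 6·M_1 + 1·M_2 = 6(Δ_1 - Δ_0) = 72
Clamped end conditions give two more equations: 2h_0·M_0 + h_0·M_1 = 6(Δ_0 - s'(-1)) = -18 and h_1·M_1 + 2h_1·M_2 = 6(s'(2) - Δ_1) = -42.
Forward elimination and back-substitution give M_0 = -95/6, M_1 = 68/3, M_2 = -97/3.
On [-1, 1], s(x) = 6 + 0·(x + 1) - 95/12·(x + 1)² + 77/24·(x + 1)³.
With (x + 1) = 1/2: s(-1/2) = 283/64.

4.4219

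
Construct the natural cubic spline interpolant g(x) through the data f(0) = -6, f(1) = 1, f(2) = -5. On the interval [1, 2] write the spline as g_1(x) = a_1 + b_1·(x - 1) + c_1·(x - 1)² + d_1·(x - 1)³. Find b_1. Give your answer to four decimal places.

Write m_i for g''(x_i). With h_i = 1, 1 and divided differences Δ_i = 7, -6, the continuity of g' gives the tridiagonal system
  1·m_0 + 4·m_1 + 1·m_2 = 6(Δ_1 - Δ_0) = -78
Natural end conditions: m_0 = m_2 = 0.
Solving the tridiagonal system: m_0 = 0, m_1 = -39/2, m_2 = 0.
On [1, 2], with g_1(x) = a_1 + b_1·(x - 1) + c_1·(x - 1)² + d_1·(x - 1)³: c_1 = m_1/2 = -39/4, d_1 = (m_2 - m_1)/(6h_1) = 13/4, b_1 = Δ_1 - h_1(2m_1 + m_2)/6 = 1/2.

0.5000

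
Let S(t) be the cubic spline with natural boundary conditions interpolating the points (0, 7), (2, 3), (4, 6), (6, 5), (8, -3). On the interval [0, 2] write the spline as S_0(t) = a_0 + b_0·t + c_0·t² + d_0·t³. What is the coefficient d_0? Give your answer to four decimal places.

0.2545

Put m_i = S'' at the i-th knot. Here h = (2, 2, 2, 2) and Δ = (-2, 3/2, -1/2, -4), so the interior equations h_(i-1)·m_(i-1) + 2(h_(i-1)+h_i)·m_i + h_i·m_(i+1) = 6(Δ_i − Δ_(i-1)) read
  2·m_0 + 8·m_1 + 2·m_2 = 6(Δ_1 - Δ_0) = 21
  2·m_1 + 8·m_2 + 2·m_3 = 6(Δ_2 - Δ_1) = -12
  2·m_2 + 8·m_3 + 2·m_4 = 6(Δ_3 - Δ_2) = -21
Natural end conditions: m_0 = m_4 = 0.
Solving the tridiagonal system: m_0 = 0, m_1 = 171/56, m_2 = -12/7, m_3 = -123/56, m_4 = 0.
On [0, 2], with S_0(t) = a_0 + b_0·t + c_0·t² + d_0·t³: c_0 = m_0/2 = 0, d_0 = (m_1 - m_0)/(6h_0) = 57/224, b_0 = Δ_0 - h_0(2m_0 + m_1)/6 = -169/56.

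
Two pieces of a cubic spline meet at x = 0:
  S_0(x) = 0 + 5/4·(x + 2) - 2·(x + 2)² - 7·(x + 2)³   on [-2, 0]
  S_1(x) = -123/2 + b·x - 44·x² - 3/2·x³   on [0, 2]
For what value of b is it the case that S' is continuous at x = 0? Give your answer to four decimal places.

-90.7500

S_0'(x) = 5/4 - 4·(x + 2) - 21·(x + 2)², so S_0'(0) = -363/4. On the right, S_1'(0) = b, so b = -363/4.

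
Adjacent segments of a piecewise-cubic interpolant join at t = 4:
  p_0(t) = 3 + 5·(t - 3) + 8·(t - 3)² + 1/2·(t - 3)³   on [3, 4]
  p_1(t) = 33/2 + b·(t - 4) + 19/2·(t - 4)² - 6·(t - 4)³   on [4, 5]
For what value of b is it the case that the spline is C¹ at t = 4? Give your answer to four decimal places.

p_0'(t) = 5 + 16·(t - 3) + 3/2·(t - 3)², so p_0'(4) = 45/2. On the right, p_1'(4) = b, so b = 45/2.

22.5000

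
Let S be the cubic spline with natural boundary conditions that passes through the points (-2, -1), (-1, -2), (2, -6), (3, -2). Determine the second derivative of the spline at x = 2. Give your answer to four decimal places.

4.7636

Put m_i = S'' at the i-th knot. Here h = (1, 3, 1) and Δ = (-1, -4/3, 4), so the interior equations h_(i-1)·m_(i-1) + 2(h_(i-1)+h_i)·m_i + h_i·m_(i+1) = 6(Δ_i − Δ_(i-1)) read
  1·m_0 + 8·m_1 + 3·m_2 = 6(Δ_1 - Δ_0) = -2
  3·m_1 + 8·m_2 + 1·m_3 = 6(Δ_2 - Δ_1) = 32
Natural end conditions: m_0 = m_3 = 0.
Solving the tridiagonal system: m_0 = 0, m_1 = -112/55, m_2 = 262/55, m_3 = 0.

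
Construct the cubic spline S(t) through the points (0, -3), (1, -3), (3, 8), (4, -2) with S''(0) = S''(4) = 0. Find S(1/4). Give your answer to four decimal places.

Let m_i = S''(x_i). Step sizes h_i = 1, 2, 1; slopes of the chords Δ_i = (y_(i+1) - y_i)/h_i = 0, 11/2, -10.
  1·m_0 + 6·m_1 + 2·m_2 = 6(Δ_1 - Δ_0) = 33
  2·m_1 + 6·m_2 + 1·m_3 = 6(Δ_2 - Δ_1) = -93
Natural end conditions: m_0 = m_3 = 0.
Solving: m_0 = 0, m_1 = 12, m_2 = -39/2, m_3 = 0.
On [0, 1], S(t) = -3 - 2·t + 0·t² + 2·t³.
With t = 1/4: S(1/4) = -111/32.

-3.4688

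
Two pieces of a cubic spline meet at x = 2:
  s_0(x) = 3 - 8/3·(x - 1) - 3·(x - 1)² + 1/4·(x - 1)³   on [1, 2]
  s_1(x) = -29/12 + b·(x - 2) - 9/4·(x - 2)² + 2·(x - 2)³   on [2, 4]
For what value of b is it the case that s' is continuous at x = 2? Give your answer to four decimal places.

s_0'(x) = -8/3 - 6·(x - 1) + 3/4·(x - 1)², so s_0'(2) = -95/12. On the right, s_1'(2) = b, so b = -95/12.

-7.9167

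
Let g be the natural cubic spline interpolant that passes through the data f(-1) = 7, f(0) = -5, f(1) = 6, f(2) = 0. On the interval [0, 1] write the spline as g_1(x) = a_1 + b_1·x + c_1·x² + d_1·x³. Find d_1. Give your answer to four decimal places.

Put M_i = g'' at the i-th knot. Here h = (1, 1, 1) and Δ = (-12, 11, -6), so the interior equations h_(i-1)·M_(i-1) + 2(h_(i-1)+h_i)·M_i + h_i·M_(i+1) = 6(Δ_i − Δ_(i-1)) read
  1·M_0 + 4·M_1 + 1·M_2 = 6(Δ_1 - Δ_0) = 138
  1·M_1 + 4·M_2 + 1·M_3 = 6(Δ_2 - Δ_1) = -102
Natural end conditions: M_0 = M_3 = 0.
Solving: M_0 = 0, M_1 = 218/5, M_2 = -182/5, M_3 = 0.
On [0, 1], with g_1(x) = a_1 + b_1·x + c_1·x² + d_1·x³: c_1 = M_1/2 = 109/5, d_1 = (M_2 - M_1)/(6h_1) = -40/3, b_1 = Δ_1 - h_1(2M_1 + M_2)/6 = 38/15.

-13.3333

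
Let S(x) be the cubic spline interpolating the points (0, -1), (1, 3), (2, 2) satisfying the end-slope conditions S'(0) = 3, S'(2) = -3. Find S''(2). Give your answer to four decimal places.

-1.5000

Write M_i for S''(x_i). With h_i = 1, 1 and divided differences Δ_i = 4, -1, the continuity of S' gives the tridiagonal system
  1·M_0 + 4·M_1 + 1·M_2 = 6(Δ_1 - Δ_0) = -30
Clamped end conditions give two more equations: 2h_0·M_0 + h_0·M_1 = 6(Δ_0 - S'(0)) = 6 and h_1·M_1 + 2h_1·M_2 = 6(S'(2) - Δ_1) = -12.
Solving: M_0 = 15/2, M_1 = -9, M_2 = -3/2.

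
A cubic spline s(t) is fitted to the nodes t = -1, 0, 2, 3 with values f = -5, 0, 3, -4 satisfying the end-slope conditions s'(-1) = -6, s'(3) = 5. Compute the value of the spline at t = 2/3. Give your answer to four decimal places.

4.9450

Let σ_i = s''(x_i). Step sizes h_i = 1, 2, 1; slopes of the chords Δ_i = (y_(i+1) - y_i)/h_i = 5, 3/2, -7.
  1·σ_0 + 6·σ_1 + 2·σ_2 = 6(Δ_1 - Δ_0) = -21
  2·σ_1 + 6·σ_2 + 1·σ_3 = 6(Δ_2 - Δ_1) = -51
Clamped end conditions give two more equations: 2h_0·σ_0 + h_0·σ_1 = 6(Δ_0 - s'(-1)) = 66 and h_2·σ_2 + 2h_2·σ_3 = 6(s'(3) - Δ_2) = 72.
Solving the tridiagonal system: σ_0 = 1237/35, σ_1 = -164/35, σ_2 = -494/35, σ_3 = 1507/35.
On [0, 2], s(t) = 0 + 653/70·t - 82/35·t² - 11/14·t³.
With t = 2/3: s(2/3) = 4673/945.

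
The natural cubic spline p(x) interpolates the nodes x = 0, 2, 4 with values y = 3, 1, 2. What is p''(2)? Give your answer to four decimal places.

1.1250

With σ_i denoting the second derivative at x_i, h_i = 2, 2, and Δ_i = (y_(i+1) − y_i)/h_i = -1, 1/2:
  2·σ_0 + 8·σ_1 + 2·σ_2 = 6(Δ_1 - Δ_0) = 9
Natural end conditions: σ_0 = σ_2 = 0.
Hence σ_0 = 0, σ_1 = 9/8, σ_2 = 0.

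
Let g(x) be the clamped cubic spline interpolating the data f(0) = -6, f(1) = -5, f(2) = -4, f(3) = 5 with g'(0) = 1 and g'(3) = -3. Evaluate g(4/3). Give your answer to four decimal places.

-5.4963

Put M_i = g'' at the i-th knot. Here h = (1, 1, 1) and Δ = (1, 1, 9), so the interior equations h_(i-1)·M_(i-1) + 2(h_(i-1)+h_i)·M_i + h_i·M_(i+1) = 6(Δ_i − Δ_(i-1)) read
  1·M_0 + 4·M_1 + 1·M_2 = 6(Δ_1 - Δ_0) = 0
  1·M_1 + 4·M_2 + 1·M_3 = 6(Δ_2 - Δ_1) = 48
Clamped end conditions give two more equations: 2h_0·M_0 + h_0·M_1 = 6(Δ_0 - g'(0)) = 0 and h_2·M_2 + 2h_2·M_3 = 6(g'(3) - Δ_2) = -72.
Forward elimination and back-substitution give M_0 = 56/15, M_1 = -112/15, M_2 = 392/15, M_3 = -736/15.
On [1, 2], g(x) = -5 - 13/15·(x - 1) - 56/15·(x - 1)² + 28/5·(x - 1)³.
With (x - 1) = 1/3: g(4/3) = -742/135.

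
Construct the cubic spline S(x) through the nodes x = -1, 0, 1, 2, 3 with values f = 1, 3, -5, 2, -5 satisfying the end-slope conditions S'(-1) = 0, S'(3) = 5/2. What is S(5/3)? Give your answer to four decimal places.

Put σ_i = S'' at the i-th knot. Here h = (1, 1, 1, 1) and Δ = (2, -8, 7, -7), so the interior equations h_(i-1)·σ_(i-1) + 2(h_(i-1)+h_i)·σ_i + h_i·σ_(i+1) = 6(Δ_i − Δ_(i-1)) read
  1·σ_0 + 4·σ_1 + 1·σ_2 = 6(Δ_1 - Δ_0) = -60
  1·σ_1 + 4·σ_2 + 1·σ_3 = 6(Δ_2 - Δ_1) = 90
  1·σ_2 + 4·σ_3 + 1·σ_4 = 6(Δ_3 - Δ_2) = -84
Clamped end conditions give two more equations: 2h_0·σ_0 + h_0·σ_1 = 6(Δ_0 - S'(-1)) = 12 and h_3·σ_3 + 2h_3·σ_4 = 6(S'(3) - Δ_3) = 57.
Hence σ_0 = 1193/56, σ_1 = -857/28, σ_2 = 329/8, σ_3 = -1229/28, σ_4 = 2825/56.
On [1, 2], S(x) = -5 + 17/28·(x - 1) + 329/16·(x - 1)² - 1587/112·(x - 1)³.
With (x - 1) = 2/3: S(5/3) = 29/84.

0.3452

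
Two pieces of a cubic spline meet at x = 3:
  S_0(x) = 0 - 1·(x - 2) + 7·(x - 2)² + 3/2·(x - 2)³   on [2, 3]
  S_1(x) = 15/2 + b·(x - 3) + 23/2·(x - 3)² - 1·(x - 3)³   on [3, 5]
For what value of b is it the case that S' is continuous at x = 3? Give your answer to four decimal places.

17.5000

S_0'(x) = -1 + 14·(x - 2) + 9/2·(x - 2)², so S_0'(3) = 35/2. On the right, S_1'(3) = b, so b = 35/2.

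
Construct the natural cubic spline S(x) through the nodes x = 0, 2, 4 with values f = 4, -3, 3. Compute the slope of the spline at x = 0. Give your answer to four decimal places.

-5.1250

Put M_i = S'' at the i-th knot. Here h = (2, 2) and Δ = (-7/2, 3), so the interior equations h_(i-1)·M_(i-1) + 2(h_(i-1)+h_i)·M_i + h_i·M_(i+1) = 6(Δ_i − Δ_(i-1)) read
  2·M_0 + 8·M_1 + 2·M_2 = 6(Δ_1 - Δ_0) = 39
Natural end conditions: M_0 = M_2 = 0.
Solving the tridiagonal system: M_0 = 0, M_1 = 39/8, M_2 = 0.
On [0, 2], S'(x) = b_0 + 2c_0·x + 3d_0·x² with b_0 = Δ_0 - h_0(2M_0 + M_1)/6 = -41/8, c_0 = M_0/2 = 0, d_0 = (M_1 - M_0)/(6h_0) = 13/32. So S'(0) = -41/8.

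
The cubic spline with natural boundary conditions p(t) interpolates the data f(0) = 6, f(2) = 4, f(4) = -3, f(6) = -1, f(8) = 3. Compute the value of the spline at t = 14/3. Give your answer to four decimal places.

Let σ_i = p''(x_i). Step sizes h_i = 2, 2, 2, 2; slopes of the chords Δ_i = (y_(i+1) - y_i)/h_i = -1, -7/2, 1, 2.
  2·σ_0 + 8·σ_1 + 2·σ_2 = 6(Δ_1 - Δ_0) = -15
  2·σ_1 + 8·σ_2 + 2·σ_3 = 6(Δ_2 - Δ_1) = 27
  2·σ_2 + 8·σ_3 + 2·σ_4 = 6(Δ_3 - Δ_2) = 6
Natural end conditions: σ_0 = σ_4 = 0.
Hence σ_0 = 0, σ_1 = -327/112, σ_2 = 117/28, σ_3 = -33/112, σ_4 = 0.
On [4, 6], p(t) = -3 - 27/16·(t - 4) + 117/56·(t - 4)² - 167/448·(t - 4)³.
With (t - 4) = 2/3: p(14/3) = -625/189.

-3.3069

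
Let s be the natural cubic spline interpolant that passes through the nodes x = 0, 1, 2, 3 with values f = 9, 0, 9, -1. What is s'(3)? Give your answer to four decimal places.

-16.2667

Let m_i = s''(x_i). Step sizes h_i = 1, 1, 1; slopes of the chords Δ_i = (y_(i+1) - y_i)/h_i = -9, 9, -10.
  1·m_0 + 4·m_1 + 1·m_2 = 6(Δ_1 - Δ_0) = 108
  1·m_1 + 4·m_2 + 1·m_3 = 6(Δ_2 - Δ_1) = -114
Natural end conditions: m_0 = m_3 = 0.
Hence m_0 = 0, m_1 = 182/5, m_2 = -188/5, m_3 = 0.
On [2, 3], s'(x) = b_2 + 2c_2·(x - 2) + 3d_2·(x - 2)² with b_2 = Δ_2 - h_2(2m_2 + m_3)/6 = 38/15, c_2 = m_2/2 = -94/5, d_2 = (m_3 - m_2)/(6h_2) = 94/15. So s'(3) = -244/15.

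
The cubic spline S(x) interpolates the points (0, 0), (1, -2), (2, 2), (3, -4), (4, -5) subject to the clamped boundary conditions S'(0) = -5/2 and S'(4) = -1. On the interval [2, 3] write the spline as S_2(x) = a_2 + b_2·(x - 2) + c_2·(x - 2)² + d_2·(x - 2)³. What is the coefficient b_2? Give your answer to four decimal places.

-0.8929

Write m_i for S''(x_i). With h_i = 1, 1, 1, 1 and divided differences Δ_i = -2, 4, -6, -1, the continuity of S' gives the tridiagonal system
  1·m_0 + 4·m_1 + 1·m_2 = 6(Δ_1 - Δ_0) = 36
  1·m_1 + 4·m_2 + 1·m_3 = 6(Δ_2 - Δ_1) = -60
  1·m_2 + 4·m_3 + 1·m_4 = 6(Δ_3 - Δ_2) = 30
Clamped end conditions give two more equations: 2h_0·m_0 + h_0·m_1 = 6(Δ_0 - S'(0)) = 3 and h_3·m_3 + 2h_3·m_4 = 6(S'(4) - Δ_3) = 0.
Hence m_0 = -375/56, m_1 = 459/28, m_2 = -183/8, m_3 = 423/28, m_4 = -423/56.
On [2, 3], with S_2(x) = a_2 + b_2·(x - 2) + c_2·(x - 2)² + d_2·(x - 2)³: c_2 = m_2/2 = -183/16, d_2 = (m_3 - m_2)/(6h_2) = 709/112, b_2 = Δ_2 - h_2(2m_2 + m_3)/6 = -25/28.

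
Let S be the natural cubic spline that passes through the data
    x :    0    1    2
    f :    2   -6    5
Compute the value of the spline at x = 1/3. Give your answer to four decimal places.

-2.0741

Put M_i = S'' at the i-th knot. Here h = (1, 1) and Δ = (-8, 11), so the interior equations h_(i-1)·M_(i-1) + 2(h_(i-1)+h_i)·M_i + h_i·M_(i+1) = 6(Δ_i − Δ_(i-1)) read
  1·M_0 + 4·M_1 + 1·M_2 = 6(Δ_1 - Δ_0) = 114
Natural end conditions: M_0 = M_2 = 0.
Forward elimination and back-substitution give M_0 = 0, M_1 = 57/2, M_2 = 0.
On [0, 1], S(x) = 2 - 51/4·x + 0·x² + 19/4·x³.
With x = 1/3: S(1/3) = -56/27.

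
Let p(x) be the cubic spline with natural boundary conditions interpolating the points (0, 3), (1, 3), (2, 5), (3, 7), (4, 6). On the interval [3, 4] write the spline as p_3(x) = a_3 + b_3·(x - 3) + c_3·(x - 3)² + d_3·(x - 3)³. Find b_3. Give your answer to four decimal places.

0.5357

With M_i denoting the second derivative at x_i, h_i = 1, 1, 1, 1, and Δ_i = (y_(i+1) − y_i)/h_i = 0, 2, 2, -1:
  1·M_0 + 4·M_1 + 1·M_2 = 6(Δ_1 - Δ_0) = 12
  1·M_1 + 4·M_2 + 1·M_3 = 6(Δ_2 - Δ_1) = 0
  1·M_2 + 4·M_3 + 1·M_4 = 6(Δ_3 - Δ_2) = -18
Natural end conditions: M_0 = M_4 = 0.
Forward elimination and back-substitution give M_0 = 0, M_1 = 81/28, M_2 = 3/7, M_3 = -129/28, M_4 = 0.
On [3, 4], with p_3(x) = a_3 + b_3·(x - 3) + c_3·(x - 3)² + d_3·(x - 3)³: c_3 = M_3/2 = -129/56, d_3 = (M_4 - M_3)/(6h_3) = 43/56, b_3 = Δ_3 - h_3(2M_3 + M_4)/6 = 15/28.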